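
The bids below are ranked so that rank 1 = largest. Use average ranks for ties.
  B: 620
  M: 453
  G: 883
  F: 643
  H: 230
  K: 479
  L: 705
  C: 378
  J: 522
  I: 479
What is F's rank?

3

Sorted (descending): 883, 705, 643, 620, 522, 479, 479, 453, 378, 230
The 2 values of 479 occupy positions 6–7 → average rank (6+7)/2 = 6.5.
F has value 643 → rank 3.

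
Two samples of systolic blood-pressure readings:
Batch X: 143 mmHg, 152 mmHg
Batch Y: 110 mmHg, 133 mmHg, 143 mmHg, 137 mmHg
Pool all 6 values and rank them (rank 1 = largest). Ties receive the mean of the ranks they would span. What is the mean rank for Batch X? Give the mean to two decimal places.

Sorted (descending): 152, 143, 143, 137, 133, 110
The 2 values of 143 occupy positions 2–3 → average rank (2+3)/2 = 2.5.
Batch X values → pooled ranks: 143→2.5, 152→1
Mean rank = (2.5 + 1) / 2 = 1.75

1.75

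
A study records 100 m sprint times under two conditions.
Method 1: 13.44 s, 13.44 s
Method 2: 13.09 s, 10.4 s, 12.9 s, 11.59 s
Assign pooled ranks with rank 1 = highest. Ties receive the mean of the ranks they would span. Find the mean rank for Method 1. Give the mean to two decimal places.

1.50

Sorted (descending): 13.44, 13.44, 13.09, 12.9, 11.59, 10.4
The 2 values of 13.44 occupy positions 1–2 → average rank (1+2)/2 = 1.5.
Method 1 values → pooled ranks: 13.44→1.5, 13.44→1.5
Mean rank = (1.5 + 1.5) / 2 = 1.50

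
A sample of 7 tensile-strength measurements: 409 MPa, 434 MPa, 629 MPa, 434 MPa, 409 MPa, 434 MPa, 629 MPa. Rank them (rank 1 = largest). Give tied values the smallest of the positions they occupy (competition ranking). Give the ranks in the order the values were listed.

Sorted (descending): 629, 629, 434, 434, 434, 409, 409
The 2 values of 629 occupy positions 1–2 → each gets rank 1.
The 3 values of 434 occupy positions 3–5 → each gets rank 3.
The 2 values of 409 occupy positions 6–7 → each gets rank 6.

6, 3, 1, 3, 6, 3, 1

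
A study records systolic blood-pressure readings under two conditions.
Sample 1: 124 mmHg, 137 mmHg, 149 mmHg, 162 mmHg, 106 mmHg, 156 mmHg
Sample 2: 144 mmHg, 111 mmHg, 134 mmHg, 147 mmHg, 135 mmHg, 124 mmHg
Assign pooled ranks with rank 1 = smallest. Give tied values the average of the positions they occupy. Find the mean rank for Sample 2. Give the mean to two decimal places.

5.58

Sorted (ascending): 106, 111, 124, 124, 134, 135, 137, 144, 147, 149, 156, 162
The 2 values of 124 occupy positions 3–4 → average rank (3+4)/2 = 3.5.
Sample 2 values → pooled ranks: 144→8, 111→2, 134→5, 147→9, 135→6, 124→3.5
Mean rank = (8 + 2 + 5 + 9 + 6 + 3.5) / 6 = 5.58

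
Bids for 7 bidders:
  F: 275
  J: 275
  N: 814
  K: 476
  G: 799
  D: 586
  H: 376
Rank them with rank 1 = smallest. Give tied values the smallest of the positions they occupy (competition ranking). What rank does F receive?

1

Sorted (ascending): 275, 275, 376, 476, 586, 799, 814
The 2 values of 275 occupy positions 1–2 → each gets rank 1.
F has value 275 → rank 1.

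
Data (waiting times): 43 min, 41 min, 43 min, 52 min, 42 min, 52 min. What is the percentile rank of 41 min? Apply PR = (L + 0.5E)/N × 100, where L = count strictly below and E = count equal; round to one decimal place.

N = 6.
Strictly below 41: 0. Equal to 41: 1.
PR = (0 + 0.5·1)/6 × 100 = 8.3

8.3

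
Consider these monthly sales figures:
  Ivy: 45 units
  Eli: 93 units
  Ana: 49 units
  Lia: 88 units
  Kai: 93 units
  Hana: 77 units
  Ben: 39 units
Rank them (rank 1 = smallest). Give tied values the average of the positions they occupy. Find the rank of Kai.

Sorted (ascending): 39, 45, 49, 77, 88, 93, 93
The 2 values of 93 occupy positions 6–7 → average rank (6+7)/2 = 6.5.
Kai has value 93 units → rank 6.5.

6.5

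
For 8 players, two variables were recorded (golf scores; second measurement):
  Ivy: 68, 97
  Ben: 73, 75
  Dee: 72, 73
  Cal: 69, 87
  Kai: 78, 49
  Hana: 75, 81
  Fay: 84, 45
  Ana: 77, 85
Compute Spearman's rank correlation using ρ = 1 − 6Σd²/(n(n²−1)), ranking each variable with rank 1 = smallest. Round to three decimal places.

-0.762

Ranks of variable 1: 1, 4, 3, 2, 7, 5, 8, 6
Ranks of variable 2: 8, 4, 3, 7, 2, 5, 1, 6
d = r₁ − r₂: -7, 0, 0, -5, 5, 0, 7, 0
d²: 49, 0, 0, 25, 25, 0, 49, 0; Σd² = 148
ρ = 1 − 6·148/(8·63) = 1 − 888/504 = -0.762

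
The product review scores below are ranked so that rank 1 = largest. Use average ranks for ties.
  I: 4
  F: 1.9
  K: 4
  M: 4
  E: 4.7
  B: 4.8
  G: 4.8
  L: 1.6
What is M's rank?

Sorted (descending): 4.8, 4.8, 4.7, 4, 4, 4, 1.9, 1.6
The 2 values of 4.8 occupy positions 1–2 → average rank (1+2)/2 = 1.5.
The 3 values of 4 occupy positions 4–6 → average rank 5.
M has value 4 → rank 5.

5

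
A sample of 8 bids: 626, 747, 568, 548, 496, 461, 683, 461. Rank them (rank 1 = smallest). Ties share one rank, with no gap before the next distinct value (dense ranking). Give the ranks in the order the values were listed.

5, 7, 4, 3, 2, 1, 6, 1

Sorted (ascending): 461, 461, 496, 548, 568, 626, 683, 747
The 2 values of 461 share dense rank 1.
Remaining distinct values take the next consecutive integers.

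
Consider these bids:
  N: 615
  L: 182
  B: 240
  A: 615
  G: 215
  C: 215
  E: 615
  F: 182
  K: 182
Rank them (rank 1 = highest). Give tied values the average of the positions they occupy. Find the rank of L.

Sorted (descending): 615, 615, 615, 240, 215, 215, 182, 182, 182
The 3 values of 615 occupy positions 1–3 → average rank 2.
The 2 values of 215 occupy positions 5–6 → average rank (5+6)/2 = 5.5.
The 3 values of 182 occupy positions 7–9 → average rank 8.
L has value 182 → rank 8.

8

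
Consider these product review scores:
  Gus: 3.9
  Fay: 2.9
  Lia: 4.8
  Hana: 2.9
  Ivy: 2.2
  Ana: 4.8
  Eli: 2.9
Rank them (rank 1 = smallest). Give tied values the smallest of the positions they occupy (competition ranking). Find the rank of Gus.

Sorted (ascending): 2.2, 2.9, 2.9, 2.9, 3.9, 4.8, 4.8
The 3 values of 2.9 occupy positions 2–4 → each gets rank 2.
The 2 values of 4.8 occupy positions 6–7 → each gets rank 6.
Gus has value 3.9 → rank 5.

5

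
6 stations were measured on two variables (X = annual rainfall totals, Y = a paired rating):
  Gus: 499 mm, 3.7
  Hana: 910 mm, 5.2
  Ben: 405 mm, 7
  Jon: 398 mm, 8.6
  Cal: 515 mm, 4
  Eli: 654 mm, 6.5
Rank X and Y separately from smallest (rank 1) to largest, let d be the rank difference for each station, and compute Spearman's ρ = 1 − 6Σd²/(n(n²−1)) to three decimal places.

Ranks of variable 1: 3, 6, 2, 1, 4, 5
Ranks of variable 2: 1, 3, 5, 6, 2, 4
d = r₁ − r₂: 2, 3, -3, -5, 2, 1
d²: 4, 9, 9, 25, 4, 1; Σd² = 52
ρ = 1 − 6·52/(6·35) = 1 − 312/210 = -0.486

-0.486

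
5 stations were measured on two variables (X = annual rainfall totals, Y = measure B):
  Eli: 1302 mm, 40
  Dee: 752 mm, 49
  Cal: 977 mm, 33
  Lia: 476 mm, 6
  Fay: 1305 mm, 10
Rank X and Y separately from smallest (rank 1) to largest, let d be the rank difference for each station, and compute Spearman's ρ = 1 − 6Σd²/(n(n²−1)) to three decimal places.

0.100

Ranks of variable 1: 4, 2, 3, 1, 5
Ranks of variable 2: 4, 5, 3, 1, 2
d = r₁ − r₂: 0, -3, 0, 0, 3
d²: 0, 9, 0, 0, 9; Σd² = 18
ρ = 1 − 6·18/(5·24) = 1 − 108/120 = 0.100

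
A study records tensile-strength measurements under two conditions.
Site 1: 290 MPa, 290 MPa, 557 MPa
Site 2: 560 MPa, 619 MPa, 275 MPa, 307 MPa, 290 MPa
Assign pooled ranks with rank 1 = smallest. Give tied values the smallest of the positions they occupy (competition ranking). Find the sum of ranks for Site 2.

23

Sorted (ascending): 275, 290, 290, 290, 307, 557, 560, 619
The 3 values of 290 occupy positions 2–4 → each gets rank 2.
Site 2 values → pooled ranks: 560→7, 619→8, 275→1, 307→5, 290→2
Rank sum = 7 + 8 + 1 + 5 + 2 = 23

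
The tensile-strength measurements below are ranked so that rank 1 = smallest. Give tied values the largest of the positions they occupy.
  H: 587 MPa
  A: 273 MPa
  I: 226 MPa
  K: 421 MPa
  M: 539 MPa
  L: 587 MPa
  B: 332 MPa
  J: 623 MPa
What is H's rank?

Sorted (ascending): 226, 273, 332, 421, 539, 587, 587, 623
The 2 values of 587 occupy positions 6–7 → each gets rank 7.
H has value 587 MPa → rank 7.

7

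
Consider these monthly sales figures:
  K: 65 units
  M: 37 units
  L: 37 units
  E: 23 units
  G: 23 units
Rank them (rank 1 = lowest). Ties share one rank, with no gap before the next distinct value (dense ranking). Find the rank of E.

1

Sorted (ascending): 23, 23, 37, 37, 65
The 2 values of 23 share dense rank 1.
The 2 values of 37 share dense rank 2.
Remaining distinct values take the next consecutive integers.
E has value 23 units → rank 1.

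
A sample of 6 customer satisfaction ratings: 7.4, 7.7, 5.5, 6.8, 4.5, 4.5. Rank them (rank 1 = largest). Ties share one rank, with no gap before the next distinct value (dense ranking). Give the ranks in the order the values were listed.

Sorted (descending): 7.7, 7.4, 6.8, 5.5, 4.5, 4.5
The 2 values of 4.5 share dense rank 5.
Remaining distinct values take the next consecutive integers.

2, 1, 4, 3, 5, 5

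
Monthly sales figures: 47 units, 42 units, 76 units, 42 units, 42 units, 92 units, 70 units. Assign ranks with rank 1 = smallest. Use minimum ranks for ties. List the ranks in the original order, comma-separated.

4, 1, 6, 1, 1, 7, 5

Sorted (ascending): 42, 42, 42, 47, 70, 76, 92
The 3 values of 42 occupy positions 1–3 → each gets rank 1.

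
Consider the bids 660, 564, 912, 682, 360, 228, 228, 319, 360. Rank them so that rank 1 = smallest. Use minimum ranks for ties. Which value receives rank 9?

Sorted (ascending): 228, 228, 319, 360, 360, 564, 660, 682, 912
The 2 values of 228 occupy positions 1–2 → each gets rank 1.
The 2 values of 360 occupy positions 4–5 → each gets rank 4.
Rank 9 → value 912.

912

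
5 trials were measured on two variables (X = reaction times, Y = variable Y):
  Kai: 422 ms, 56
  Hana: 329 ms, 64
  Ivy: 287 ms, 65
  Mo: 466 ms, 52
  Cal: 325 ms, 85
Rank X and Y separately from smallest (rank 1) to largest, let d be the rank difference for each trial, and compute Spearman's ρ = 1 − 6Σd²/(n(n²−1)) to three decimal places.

-0.900

Ranks of variable 1: 4, 3, 1, 5, 2
Ranks of variable 2: 2, 3, 4, 1, 5
d = r₁ − r₂: 2, 0, -3, 4, -3
d²: 4, 0, 9, 16, 9; Σd² = 38
ρ = 1 − 6·38/(5·24) = 1 − 228/120 = -0.900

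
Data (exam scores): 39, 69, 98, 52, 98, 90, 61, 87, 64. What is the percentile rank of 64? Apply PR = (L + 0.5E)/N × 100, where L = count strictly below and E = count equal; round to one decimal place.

N = 9.
Strictly below 64: 3. Equal to 64: 1.
PR = (3 + 0.5·1)/9 × 100 = 38.9

38.9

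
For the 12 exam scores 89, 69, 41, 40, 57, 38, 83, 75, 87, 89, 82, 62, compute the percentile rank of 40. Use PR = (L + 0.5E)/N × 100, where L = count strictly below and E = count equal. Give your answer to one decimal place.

12.5

N = 12.
Strictly below 40: 1. Equal to 40: 1.
PR = (1 + 0.5·1)/12 × 100 = 12.5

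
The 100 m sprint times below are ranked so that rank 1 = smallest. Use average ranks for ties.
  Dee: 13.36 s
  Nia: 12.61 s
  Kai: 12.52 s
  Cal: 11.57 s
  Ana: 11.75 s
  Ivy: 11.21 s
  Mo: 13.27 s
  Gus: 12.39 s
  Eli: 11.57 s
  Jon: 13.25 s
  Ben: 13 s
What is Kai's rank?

6

Sorted (ascending): 11.21, 11.57, 11.57, 11.75, 12.39, 12.52, 12.61, 13, 13.25, 13.27, 13.36
The 2 values of 11.57 occupy positions 2–3 → average rank (2+3)/2 = 2.5.
Kai has value 12.52 s → rank 6.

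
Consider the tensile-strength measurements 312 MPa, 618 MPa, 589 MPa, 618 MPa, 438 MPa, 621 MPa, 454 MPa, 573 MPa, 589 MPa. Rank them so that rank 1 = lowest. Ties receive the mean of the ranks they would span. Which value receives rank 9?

Sorted (ascending): 312, 438, 454, 573, 589, 589, 618, 618, 621
The 2 values of 589 occupy positions 5–6 → average rank (5+6)/2 = 5.5.
The 2 values of 618 occupy positions 7–8 → average rank (7+8)/2 = 7.5.
Rank 9 → value 621.

621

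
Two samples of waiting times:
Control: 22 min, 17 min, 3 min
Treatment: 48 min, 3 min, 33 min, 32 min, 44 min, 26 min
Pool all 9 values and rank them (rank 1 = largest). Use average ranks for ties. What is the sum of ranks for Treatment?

23.5

Sorted (descending): 48, 44, 33, 32, 26, 22, 17, 3, 3
The 2 values of 3 occupy positions 8–9 → average rank (8+9)/2 = 8.5.
Treatment values → pooled ranks: 48→1, 3→8.5, 33→3, 32→4, 44→2, 26→5
Rank sum = 1 + 8.5 + 3 + 4 + 2 + 5 = 23.5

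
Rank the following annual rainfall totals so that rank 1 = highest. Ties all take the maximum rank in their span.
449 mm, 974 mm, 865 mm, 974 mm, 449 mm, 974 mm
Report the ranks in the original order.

Sorted (descending): 974, 974, 974, 865, 449, 449
The 3 values of 974 occupy positions 1–3 → each gets rank 3.
The 2 values of 449 occupy positions 5–6 → each gets rank 6.

6, 3, 4, 3, 6, 3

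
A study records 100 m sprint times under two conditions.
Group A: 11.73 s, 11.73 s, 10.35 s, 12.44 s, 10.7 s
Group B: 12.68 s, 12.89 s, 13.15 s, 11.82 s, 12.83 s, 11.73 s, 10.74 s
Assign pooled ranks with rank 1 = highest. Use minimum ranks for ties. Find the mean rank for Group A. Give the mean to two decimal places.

Sorted (descending): 13.15, 12.89, 12.83, 12.68, 12.44, 11.82, 11.73, 11.73, 11.73, 10.74, 10.7, 10.35
The 3 values of 11.73 occupy positions 7–9 → each gets rank 7.
Group A values → pooled ranks: 11.73→7, 11.73→7, 10.35→12, 12.44→5, 10.7→11
Mean rank = (7 + 7 + 12 + 5 + 11) / 5 = 8.40

8.40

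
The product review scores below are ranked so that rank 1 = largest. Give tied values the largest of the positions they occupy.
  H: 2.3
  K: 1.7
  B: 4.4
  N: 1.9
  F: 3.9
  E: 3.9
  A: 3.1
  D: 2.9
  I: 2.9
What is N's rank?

Sorted (descending): 4.4, 3.9, 3.9, 3.1, 2.9, 2.9, 2.3, 1.9, 1.7
The 2 values of 3.9 occupy positions 2–3 → each gets rank 3.
The 2 values of 2.9 occupy positions 5–6 → each gets rank 6.
N has value 1.9 → rank 8.

8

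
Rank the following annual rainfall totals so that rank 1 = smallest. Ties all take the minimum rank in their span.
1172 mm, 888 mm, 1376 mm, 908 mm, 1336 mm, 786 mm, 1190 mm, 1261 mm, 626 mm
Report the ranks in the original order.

Sorted (ascending): 626, 786, 888, 908, 1172, 1190, 1261, 1336, 1376
No ties — each value takes its position as its rank.

5, 3, 9, 4, 8, 2, 6, 7, 1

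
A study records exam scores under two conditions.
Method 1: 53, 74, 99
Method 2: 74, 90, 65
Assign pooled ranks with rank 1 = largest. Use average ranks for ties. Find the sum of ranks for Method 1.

Sorted (descending): 99, 90, 74, 74, 65, 53
The 2 values of 74 occupy positions 3–4 → average rank (3+4)/2 = 3.5.
Method 1 values → pooled ranks: 53→6, 74→3.5, 99→1
Rank sum = 6 + 3.5 + 1 = 10.5

10.5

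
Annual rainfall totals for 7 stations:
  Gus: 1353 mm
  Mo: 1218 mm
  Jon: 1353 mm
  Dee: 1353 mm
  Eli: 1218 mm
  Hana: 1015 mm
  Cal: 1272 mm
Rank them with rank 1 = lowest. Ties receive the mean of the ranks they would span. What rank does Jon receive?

6

Sorted (ascending): 1015, 1218, 1218, 1272, 1353, 1353, 1353
The 2 values of 1218 occupy positions 2–3 → average rank (2+3)/2 = 2.5.
The 3 values of 1353 occupy positions 5–7 → average rank 6.
Jon has value 1353 mm → rank 6.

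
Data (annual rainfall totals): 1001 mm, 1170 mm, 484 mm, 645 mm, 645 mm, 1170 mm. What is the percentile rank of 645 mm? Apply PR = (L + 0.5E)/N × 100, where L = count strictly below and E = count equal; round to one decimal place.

33.3

N = 6.
Strictly below 645: 1. Equal to 645: 2.
PR = (1 + 0.5·2)/6 × 100 = 33.3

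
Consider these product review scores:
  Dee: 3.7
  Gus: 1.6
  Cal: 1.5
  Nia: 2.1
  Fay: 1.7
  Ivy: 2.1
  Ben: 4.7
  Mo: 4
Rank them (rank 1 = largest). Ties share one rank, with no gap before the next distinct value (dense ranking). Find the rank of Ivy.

Sorted (descending): 4.7, 4, 3.7, 2.1, 2.1, 1.7, 1.6, 1.5
The 2 values of 2.1 share dense rank 4.
Remaining distinct values take the next consecutive integers.
Ivy has value 2.1 → rank 4.

4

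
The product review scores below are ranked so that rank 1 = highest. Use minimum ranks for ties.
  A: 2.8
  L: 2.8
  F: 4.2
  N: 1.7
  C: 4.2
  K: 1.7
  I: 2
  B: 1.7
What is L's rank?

Sorted (descending): 4.2, 4.2, 2.8, 2.8, 2, 1.7, 1.7, 1.7
The 2 values of 4.2 occupy positions 1–2 → each gets rank 1.
The 2 values of 2.8 occupy positions 3–4 → each gets rank 3.
The 3 values of 1.7 occupy positions 6–8 → each gets rank 6.
L has value 2.8 → rank 3.

3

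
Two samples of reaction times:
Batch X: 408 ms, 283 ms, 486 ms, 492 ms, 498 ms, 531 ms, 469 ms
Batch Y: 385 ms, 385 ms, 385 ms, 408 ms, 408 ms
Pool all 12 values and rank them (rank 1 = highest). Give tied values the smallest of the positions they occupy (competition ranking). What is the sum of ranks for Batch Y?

39

Sorted (descending): 531, 498, 492, 486, 469, 408, 408, 408, 385, 385, 385, 283
The 3 values of 408 occupy positions 6–8 → each gets rank 6.
The 3 values of 385 occupy positions 9–11 → each gets rank 9.
Batch Y values → pooled ranks: 385→9, 385→9, 385→9, 408→6, 408→6
Rank sum = 9 + 9 + 9 + 6 + 6 = 39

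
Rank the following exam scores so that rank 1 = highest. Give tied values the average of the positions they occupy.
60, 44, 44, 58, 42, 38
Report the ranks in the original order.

1, 3.5, 3.5, 2, 5, 6

Sorted (descending): 60, 58, 44, 44, 42, 38
The 2 values of 44 occupy positions 3–4 → average rank (3+4)/2 = 3.5.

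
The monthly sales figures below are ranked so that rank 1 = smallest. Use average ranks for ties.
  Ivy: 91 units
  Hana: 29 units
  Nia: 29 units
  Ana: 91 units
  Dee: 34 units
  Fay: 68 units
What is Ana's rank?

Sorted (ascending): 29, 29, 34, 68, 91, 91
The 2 values of 29 occupy positions 1–2 → average rank (1+2)/2 = 1.5.
The 2 values of 91 occupy positions 5–6 → average rank (5+6)/2 = 5.5.
Ana has value 91 units → rank 5.5.

5.5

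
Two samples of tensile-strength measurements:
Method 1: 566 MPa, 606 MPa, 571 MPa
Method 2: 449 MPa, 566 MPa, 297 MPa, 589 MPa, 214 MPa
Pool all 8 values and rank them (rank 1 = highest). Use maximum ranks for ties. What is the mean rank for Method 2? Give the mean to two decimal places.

Sorted (descending): 606, 589, 571, 566, 566, 449, 297, 214
The 2 values of 566 occupy positions 4–5 → each gets rank 5.
Method 2 values → pooled ranks: 449→6, 566→5, 297→7, 589→2, 214→8
Mean rank = (6 + 5 + 7 + 2 + 8) / 5 = 5.60

5.60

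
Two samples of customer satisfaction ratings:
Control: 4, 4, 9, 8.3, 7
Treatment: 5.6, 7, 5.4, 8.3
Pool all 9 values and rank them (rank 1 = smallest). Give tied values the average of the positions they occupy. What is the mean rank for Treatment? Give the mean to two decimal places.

Sorted (ascending): 4, 4, 5.4, 5.6, 7, 7, 8.3, 8.3, 9
The 2 values of 4 occupy positions 1–2 → average rank (1+2)/2 = 1.5.
The 2 values of 7 occupy positions 5–6 → average rank (5+6)/2 = 5.5.
The 2 values of 8.3 occupy positions 7–8 → average rank (7+8)/2 = 7.5.
Treatment values → pooled ranks: 5.6→4, 7→5.5, 5.4→3, 8.3→7.5
Mean rank = (4 + 5.5 + 3 + 7.5) / 4 = 5.00

5.00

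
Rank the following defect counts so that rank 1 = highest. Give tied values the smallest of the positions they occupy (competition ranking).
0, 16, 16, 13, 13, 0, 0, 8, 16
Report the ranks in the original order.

Sorted (descending): 16, 16, 16, 13, 13, 8, 0, 0, 0
The 3 values of 16 occupy positions 1–3 → each gets rank 1.
The 2 values of 13 occupy positions 4–5 → each gets rank 4.
The 3 values of 0 occupy positions 7–9 → each gets rank 7.

7, 1, 1, 4, 4, 7, 7, 6, 1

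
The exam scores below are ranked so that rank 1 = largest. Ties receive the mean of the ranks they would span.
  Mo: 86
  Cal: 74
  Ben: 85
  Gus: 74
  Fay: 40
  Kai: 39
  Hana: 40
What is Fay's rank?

5.5

Sorted (descending): 86, 85, 74, 74, 40, 40, 39
The 2 values of 74 occupy positions 3–4 → average rank (3+4)/2 = 3.5.
The 2 values of 40 occupy positions 5–6 → average rank (5+6)/2 = 5.5.
Fay has value 40 → rank 5.5.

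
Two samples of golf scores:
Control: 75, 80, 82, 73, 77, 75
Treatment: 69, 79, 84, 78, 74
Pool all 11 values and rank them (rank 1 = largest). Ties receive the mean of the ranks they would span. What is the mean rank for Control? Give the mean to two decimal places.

6.00

Sorted (descending): 84, 82, 80, 79, 78, 77, 75, 75, 74, 73, 69
The 2 values of 75 occupy positions 7–8 → average rank (7+8)/2 = 7.5.
Control values → pooled ranks: 75→7.5, 80→3, 82→2, 73→10, 77→6, 75→7.5
Mean rank = (7.5 + 3 + 2 + 10 + 6 + 7.5) / 6 = 6.00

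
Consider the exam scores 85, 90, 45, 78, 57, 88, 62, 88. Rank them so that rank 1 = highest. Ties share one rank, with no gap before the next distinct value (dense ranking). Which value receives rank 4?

78

Sorted (descending): 90, 88, 88, 85, 78, 62, 57, 45
The 2 values of 88 share dense rank 2.
Remaining distinct values take the next consecutive integers.
Rank 4 → value 78.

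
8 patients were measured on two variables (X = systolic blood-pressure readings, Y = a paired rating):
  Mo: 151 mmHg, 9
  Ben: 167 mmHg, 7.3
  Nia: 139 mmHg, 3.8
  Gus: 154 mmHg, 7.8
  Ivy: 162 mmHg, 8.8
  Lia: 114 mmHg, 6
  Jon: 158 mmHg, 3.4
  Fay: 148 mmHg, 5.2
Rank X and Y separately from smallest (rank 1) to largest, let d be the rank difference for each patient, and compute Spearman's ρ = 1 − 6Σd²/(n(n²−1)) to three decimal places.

0.286

Ranks of variable 1: 4, 8, 2, 5, 7, 1, 6, 3
Ranks of variable 2: 8, 5, 2, 6, 7, 4, 1, 3
d = r₁ − r₂: -4, 3, 0, -1, 0, -3, 5, 0
d²: 16, 9, 0, 1, 0, 9, 25, 0; Σd² = 60
ρ = 1 − 6·60/(8·63) = 1 − 360/504 = 0.286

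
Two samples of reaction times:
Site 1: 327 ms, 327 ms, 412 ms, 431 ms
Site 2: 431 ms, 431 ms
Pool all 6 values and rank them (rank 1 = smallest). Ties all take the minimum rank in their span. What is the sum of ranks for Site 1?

Sorted (ascending): 327, 327, 412, 431, 431, 431
The 2 values of 327 occupy positions 1–2 → each gets rank 1.
The 3 values of 431 occupy positions 4–6 → each gets rank 4.
Site 1 values → pooled ranks: 327→1, 327→1, 412→3, 431→4
Rank sum = 1 + 1 + 3 + 4 = 9

9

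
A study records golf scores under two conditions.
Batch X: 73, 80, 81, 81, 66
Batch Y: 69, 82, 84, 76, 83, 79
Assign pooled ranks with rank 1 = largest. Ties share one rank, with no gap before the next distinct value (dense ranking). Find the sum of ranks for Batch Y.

Sorted (descending): 84, 83, 82, 81, 81, 80, 79, 76, 73, 69, 66
The 2 values of 81 share dense rank 4.
Remaining distinct values take the next consecutive integers.
Batch Y values → pooled ranks: 69→9, 82→3, 84→1, 76→7, 83→2, 79→6
Rank sum = 9 + 3 + 1 + 7 + 2 + 6 = 28

28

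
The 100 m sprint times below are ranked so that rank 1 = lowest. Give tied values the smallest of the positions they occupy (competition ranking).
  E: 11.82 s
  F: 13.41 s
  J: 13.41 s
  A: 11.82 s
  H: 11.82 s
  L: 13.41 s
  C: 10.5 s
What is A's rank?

2

Sorted (ascending): 10.5, 11.82, 11.82, 11.82, 13.41, 13.41, 13.41
The 3 values of 11.82 occupy positions 2–4 → each gets rank 2.
The 3 values of 13.41 occupy positions 5–7 → each gets rank 5.
A has value 11.82 s → rank 2.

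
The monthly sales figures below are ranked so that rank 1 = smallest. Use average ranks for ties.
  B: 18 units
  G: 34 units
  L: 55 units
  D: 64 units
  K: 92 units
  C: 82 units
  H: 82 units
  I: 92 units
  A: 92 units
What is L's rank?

Sorted (ascending): 18, 34, 55, 64, 82, 82, 92, 92, 92
The 2 values of 82 occupy positions 5–6 → average rank (5+6)/2 = 5.5.
The 3 values of 92 occupy positions 7–9 → average rank 8.
L has value 55 units → rank 3.

3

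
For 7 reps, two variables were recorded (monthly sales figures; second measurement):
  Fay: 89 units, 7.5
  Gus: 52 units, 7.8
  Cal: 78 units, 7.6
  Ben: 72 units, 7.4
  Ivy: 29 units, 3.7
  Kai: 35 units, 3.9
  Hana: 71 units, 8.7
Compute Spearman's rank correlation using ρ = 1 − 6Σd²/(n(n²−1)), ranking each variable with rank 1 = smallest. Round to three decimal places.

Ranks of variable 1: 7, 3, 6, 5, 1, 2, 4
Ranks of variable 2: 4, 6, 5, 3, 1, 2, 7
d = r₁ − r₂: 3, -3, 1, 2, 0, 0, -3
d²: 9, 9, 1, 4, 0, 0, 9; Σd² = 32
ρ = 1 − 6·32/(7·48) = 1 − 192/336 = 0.429

0.429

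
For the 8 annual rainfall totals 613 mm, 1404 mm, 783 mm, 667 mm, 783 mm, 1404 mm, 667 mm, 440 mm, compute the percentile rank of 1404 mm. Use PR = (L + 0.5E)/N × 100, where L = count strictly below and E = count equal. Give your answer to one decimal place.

87.5

N = 8.
Strictly below 1404: 6. Equal to 1404: 2.
PR = (6 + 0.5·2)/8 × 100 = 87.5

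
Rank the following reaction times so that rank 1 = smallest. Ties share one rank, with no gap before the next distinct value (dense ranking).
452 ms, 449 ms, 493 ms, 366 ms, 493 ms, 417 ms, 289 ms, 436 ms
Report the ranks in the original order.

Sorted (ascending): 289, 366, 417, 436, 449, 452, 493, 493
The 2 values of 493 share dense rank 7.
Remaining distinct values take the next consecutive integers.

6, 5, 7, 2, 7, 3, 1, 4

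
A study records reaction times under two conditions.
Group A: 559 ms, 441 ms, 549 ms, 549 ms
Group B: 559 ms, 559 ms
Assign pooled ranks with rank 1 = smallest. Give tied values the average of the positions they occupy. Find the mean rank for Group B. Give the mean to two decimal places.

Sorted (ascending): 441, 549, 549, 559, 559, 559
The 2 values of 549 occupy positions 2–3 → average rank (2+3)/2 = 2.5.
The 3 values of 559 occupy positions 4–6 → average rank 5.
Group B values → pooled ranks: 559→5, 559→5
Mean rank = (5 + 5) / 2 = 5.00

5.00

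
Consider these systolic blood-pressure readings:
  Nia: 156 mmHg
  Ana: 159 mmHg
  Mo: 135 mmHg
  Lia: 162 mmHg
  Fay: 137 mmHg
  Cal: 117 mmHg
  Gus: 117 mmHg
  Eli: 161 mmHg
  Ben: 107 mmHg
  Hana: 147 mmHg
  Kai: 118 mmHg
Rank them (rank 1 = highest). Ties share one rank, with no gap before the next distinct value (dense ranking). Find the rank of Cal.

Sorted (descending): 162, 161, 159, 156, 147, 137, 135, 118, 117, 117, 107
The 2 values of 117 share dense rank 9.
Remaining distinct values take the next consecutive integers.
Cal has value 117 mmHg → rank 9.

9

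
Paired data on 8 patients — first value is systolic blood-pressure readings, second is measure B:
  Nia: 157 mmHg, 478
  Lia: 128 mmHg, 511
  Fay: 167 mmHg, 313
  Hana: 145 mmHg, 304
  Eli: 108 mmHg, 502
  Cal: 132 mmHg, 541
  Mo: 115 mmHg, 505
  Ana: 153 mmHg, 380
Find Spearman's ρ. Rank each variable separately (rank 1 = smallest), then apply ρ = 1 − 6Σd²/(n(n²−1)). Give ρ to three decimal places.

Ranks of variable 1: 7, 3, 8, 5, 1, 4, 2, 6
Ranks of variable 2: 4, 7, 2, 1, 5, 8, 6, 3
d = r₁ − r₂: 3, -4, 6, 4, -4, -4, -4, 3
d²: 9, 16, 36, 16, 16, 16, 16, 9; Σd² = 134
ρ = 1 − 6·134/(8·63) = 1 − 804/504 = -0.595

-0.595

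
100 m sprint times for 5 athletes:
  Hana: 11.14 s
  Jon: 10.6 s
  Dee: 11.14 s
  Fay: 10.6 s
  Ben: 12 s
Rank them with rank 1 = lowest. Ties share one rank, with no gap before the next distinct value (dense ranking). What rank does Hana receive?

2

Sorted (ascending): 10.6, 10.6, 11.14, 11.14, 12
The 2 values of 10.6 share dense rank 1.
The 2 values of 11.14 share dense rank 2.
Remaining distinct values take the next consecutive integers.
Hana has value 11.14 s → rank 2.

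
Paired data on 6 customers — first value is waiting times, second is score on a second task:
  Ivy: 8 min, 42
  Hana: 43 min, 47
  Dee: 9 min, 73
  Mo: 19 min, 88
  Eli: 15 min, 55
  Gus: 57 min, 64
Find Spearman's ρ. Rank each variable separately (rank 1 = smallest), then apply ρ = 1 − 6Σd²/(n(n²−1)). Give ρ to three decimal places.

Ranks of variable 1: 1, 5, 2, 4, 3, 6
Ranks of variable 2: 1, 2, 5, 6, 3, 4
d = r₁ − r₂: 0, 3, -3, -2, 0, 2
d²: 0, 9, 9, 4, 0, 4; Σd² = 26
ρ = 1 − 6·26/(6·35) = 1 − 156/210 = 0.257

0.257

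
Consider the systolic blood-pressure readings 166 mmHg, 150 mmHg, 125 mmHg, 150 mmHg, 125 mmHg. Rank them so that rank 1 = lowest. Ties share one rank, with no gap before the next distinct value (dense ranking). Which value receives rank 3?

Sorted (ascending): 125, 125, 150, 150, 166
The 2 values of 125 share dense rank 1.
The 2 values of 150 share dense rank 2.
Remaining distinct values take the next consecutive integers.
Rank 3 → value 166.

166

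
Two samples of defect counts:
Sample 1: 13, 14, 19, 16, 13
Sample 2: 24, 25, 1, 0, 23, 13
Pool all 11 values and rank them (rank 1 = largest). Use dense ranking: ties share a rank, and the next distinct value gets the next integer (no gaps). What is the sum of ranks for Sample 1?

Sorted (descending): 25, 24, 23, 19, 16, 14, 13, 13, 13, 1, 0
The 3 values of 13 share dense rank 7.
Remaining distinct values take the next consecutive integers.
Sample 1 values → pooled ranks: 13→7, 14→6, 19→4, 16→5, 13→7
Rank sum = 7 + 6 + 4 + 5 + 7 = 29

29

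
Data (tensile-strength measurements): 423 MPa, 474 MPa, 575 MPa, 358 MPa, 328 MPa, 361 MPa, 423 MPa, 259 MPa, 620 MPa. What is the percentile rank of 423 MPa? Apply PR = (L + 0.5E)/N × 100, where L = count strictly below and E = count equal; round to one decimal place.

55.6

N = 9.
Strictly below 423: 4. Equal to 423: 2.
PR = (4 + 0.5·2)/9 × 100 = 55.6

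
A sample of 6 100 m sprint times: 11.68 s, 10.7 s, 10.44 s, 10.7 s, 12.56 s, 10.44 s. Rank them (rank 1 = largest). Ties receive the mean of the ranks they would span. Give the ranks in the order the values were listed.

2, 3.5, 5.5, 3.5, 1, 5.5

Sorted (descending): 12.56, 11.68, 10.7, 10.7, 10.44, 10.44
The 2 values of 10.7 occupy positions 3–4 → average rank (3+4)/2 = 3.5.
The 2 values of 10.44 occupy positions 5–6 → average rank (5+6)/2 = 5.5.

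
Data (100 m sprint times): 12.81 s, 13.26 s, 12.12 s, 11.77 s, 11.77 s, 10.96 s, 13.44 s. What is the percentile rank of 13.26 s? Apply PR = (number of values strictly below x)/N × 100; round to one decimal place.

N = 7.
Strictly below 13.26: 5. Equal to 13.26: 1.
PR = 5/7 × 100 = 71.4

71.4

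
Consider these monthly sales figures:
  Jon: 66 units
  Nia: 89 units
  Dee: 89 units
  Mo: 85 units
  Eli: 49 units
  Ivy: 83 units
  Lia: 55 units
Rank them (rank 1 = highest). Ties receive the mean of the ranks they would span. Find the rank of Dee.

1.5

Sorted (descending): 89, 89, 85, 83, 66, 55, 49
The 2 values of 89 occupy positions 1–2 → average rank (1+2)/2 = 1.5.
Dee has value 89 units → rank 1.5.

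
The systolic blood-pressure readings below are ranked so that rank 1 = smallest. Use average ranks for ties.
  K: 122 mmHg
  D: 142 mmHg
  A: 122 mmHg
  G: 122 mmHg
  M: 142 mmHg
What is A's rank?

2

Sorted (ascending): 122, 122, 122, 142, 142
The 3 values of 122 occupy positions 1–3 → average rank 2.
The 2 values of 142 occupy positions 4–5 → average rank (4+5)/2 = 4.5.
A has value 122 mmHg → rank 2.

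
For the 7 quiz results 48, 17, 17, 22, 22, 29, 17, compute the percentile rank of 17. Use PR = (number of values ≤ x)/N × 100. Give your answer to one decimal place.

42.9

N = 7.
Strictly below 17: 0. Equal to 17: 3.
PR = 3/7 × 100 = 42.9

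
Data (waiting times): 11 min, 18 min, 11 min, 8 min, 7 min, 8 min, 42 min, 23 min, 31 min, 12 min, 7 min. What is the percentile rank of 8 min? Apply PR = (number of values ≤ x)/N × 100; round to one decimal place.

36.4

N = 11.
Strictly below 8: 2. Equal to 8: 2.
PR = 4/11 × 100 = 36.4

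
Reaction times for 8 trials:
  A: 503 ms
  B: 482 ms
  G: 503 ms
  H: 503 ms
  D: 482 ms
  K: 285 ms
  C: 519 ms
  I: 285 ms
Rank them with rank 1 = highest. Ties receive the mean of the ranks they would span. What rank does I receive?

Sorted (descending): 519, 503, 503, 503, 482, 482, 285, 285
The 3 values of 503 occupy positions 2–4 → average rank 3.
The 2 values of 482 occupy positions 5–6 → average rank (5+6)/2 = 5.5.
The 2 values of 285 occupy positions 7–8 → average rank (7+8)/2 = 7.5.
I has value 285 ms → rank 7.5.

7.5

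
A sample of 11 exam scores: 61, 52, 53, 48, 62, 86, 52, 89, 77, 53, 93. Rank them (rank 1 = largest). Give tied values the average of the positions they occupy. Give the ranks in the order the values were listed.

Sorted (descending): 93, 89, 86, 77, 62, 61, 53, 53, 52, 52, 48
The 2 values of 53 occupy positions 7–8 → average rank (7+8)/2 = 7.5.
The 2 values of 52 occupy positions 9–10 → average rank (9+10)/2 = 9.5.

6, 9.5, 7.5, 11, 5, 3, 9.5, 2, 4, 7.5, 1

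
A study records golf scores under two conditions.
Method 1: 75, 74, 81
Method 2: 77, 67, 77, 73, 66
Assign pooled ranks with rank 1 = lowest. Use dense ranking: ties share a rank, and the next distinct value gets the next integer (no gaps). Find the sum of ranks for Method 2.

Sorted (ascending): 66, 67, 73, 74, 75, 77, 77, 81
The 2 values of 77 share dense rank 6.
Remaining distinct values take the next consecutive integers.
Method 2 values → pooled ranks: 77→6, 67→2, 77→6, 73→3, 66→1
Rank sum = 6 + 2 + 6 + 3 + 1 = 18

18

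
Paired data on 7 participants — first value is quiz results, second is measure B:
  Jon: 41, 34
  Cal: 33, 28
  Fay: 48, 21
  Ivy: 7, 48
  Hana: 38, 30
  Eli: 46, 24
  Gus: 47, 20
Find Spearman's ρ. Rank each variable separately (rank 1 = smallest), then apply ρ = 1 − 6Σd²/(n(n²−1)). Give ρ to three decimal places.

-0.821

Ranks of variable 1: 4, 2, 7, 1, 3, 5, 6
Ranks of variable 2: 6, 4, 2, 7, 5, 3, 1
d = r₁ − r₂: -2, -2, 5, -6, -2, 2, 5
d²: 4, 4, 25, 36, 4, 4, 25; Σd² = 102
ρ = 1 − 6·102/(7·48) = 1 − 612/336 = -0.821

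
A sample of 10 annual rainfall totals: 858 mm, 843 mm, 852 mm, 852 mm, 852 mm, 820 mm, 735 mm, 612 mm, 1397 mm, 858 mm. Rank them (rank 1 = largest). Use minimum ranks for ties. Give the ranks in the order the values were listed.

Sorted (descending): 1397, 858, 858, 852, 852, 852, 843, 820, 735, 612
The 2 values of 858 occupy positions 2–3 → each gets rank 2.
The 3 values of 852 occupy positions 4–6 → each gets rank 4.

2, 7, 4, 4, 4, 8, 9, 10, 1, 2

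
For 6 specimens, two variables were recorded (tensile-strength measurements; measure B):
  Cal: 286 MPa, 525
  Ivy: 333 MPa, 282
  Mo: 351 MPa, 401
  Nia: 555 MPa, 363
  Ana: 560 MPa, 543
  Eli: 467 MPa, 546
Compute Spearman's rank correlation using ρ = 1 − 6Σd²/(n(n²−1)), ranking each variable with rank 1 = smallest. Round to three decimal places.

0.314

Ranks of variable 1: 1, 2, 3, 5, 6, 4
Ranks of variable 2: 4, 1, 3, 2, 5, 6
d = r₁ − r₂: -3, 1, 0, 3, 1, -2
d²: 9, 1, 0, 9, 1, 4; Σd² = 24
ρ = 1 − 6·24/(6·35) = 1 − 144/210 = 0.314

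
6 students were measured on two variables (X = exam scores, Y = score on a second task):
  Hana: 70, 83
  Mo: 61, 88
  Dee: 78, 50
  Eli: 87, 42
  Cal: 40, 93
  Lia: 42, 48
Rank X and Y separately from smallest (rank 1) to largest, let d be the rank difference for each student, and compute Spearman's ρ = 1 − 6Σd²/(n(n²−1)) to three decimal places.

-0.657

Ranks of variable 1: 4, 3, 5, 6, 1, 2
Ranks of variable 2: 4, 5, 3, 1, 6, 2
d = r₁ − r₂: 0, -2, 2, 5, -5, 0
d²: 0, 4, 4, 25, 25, 0; Σd² = 58
ρ = 1 − 6·58/(6·35) = 1 − 348/210 = -0.657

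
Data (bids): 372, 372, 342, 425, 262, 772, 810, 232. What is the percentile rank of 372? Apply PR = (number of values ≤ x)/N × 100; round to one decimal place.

N = 8.
Strictly below 372: 3. Equal to 372: 2.
PR = 5/8 × 100 = 62.5

62.5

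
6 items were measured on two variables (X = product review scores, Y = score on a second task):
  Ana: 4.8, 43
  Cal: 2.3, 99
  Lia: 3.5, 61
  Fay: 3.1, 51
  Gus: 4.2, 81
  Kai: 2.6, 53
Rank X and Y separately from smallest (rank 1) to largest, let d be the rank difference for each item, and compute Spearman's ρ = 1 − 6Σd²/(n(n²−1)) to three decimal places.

-0.486

Ranks of variable 1: 6, 1, 4, 3, 5, 2
Ranks of variable 2: 1, 6, 4, 2, 5, 3
d = r₁ − r₂: 5, -5, 0, 1, 0, -1
d²: 25, 25, 0, 1, 0, 1; Σd² = 52
ρ = 1 − 6·52/(6·35) = 1 − 312/210 = -0.486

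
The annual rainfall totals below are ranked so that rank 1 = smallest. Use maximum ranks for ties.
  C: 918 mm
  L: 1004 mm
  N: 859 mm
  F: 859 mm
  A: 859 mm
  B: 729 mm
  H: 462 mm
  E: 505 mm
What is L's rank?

8

Sorted (ascending): 462, 505, 729, 859, 859, 859, 918, 1004
The 3 values of 859 occupy positions 4–6 → each gets rank 6.
L has value 1004 mm → rank 8.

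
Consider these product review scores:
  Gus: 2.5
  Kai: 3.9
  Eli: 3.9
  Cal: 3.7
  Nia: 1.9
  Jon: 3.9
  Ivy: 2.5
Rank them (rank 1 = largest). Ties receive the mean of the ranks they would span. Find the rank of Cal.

4

Sorted (descending): 3.9, 3.9, 3.9, 3.7, 2.5, 2.5, 1.9
The 3 values of 3.9 occupy positions 1–3 → average rank 2.
The 2 values of 2.5 occupy positions 5–6 → average rank (5+6)/2 = 5.5.
Cal has value 3.7 → rank 4.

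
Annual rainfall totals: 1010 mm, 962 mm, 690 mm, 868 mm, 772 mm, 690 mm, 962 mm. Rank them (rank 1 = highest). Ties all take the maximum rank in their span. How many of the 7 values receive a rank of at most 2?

1

Sorted (descending): 1010, 962, 962, 868, 772, 690, 690
The 2 values of 962 occupy positions 2–3 → each gets rank 3.
The 2 values of 690 occupy positions 6–7 → each gets rank 7.
Ranks ≤ 2: {1} → 1 value.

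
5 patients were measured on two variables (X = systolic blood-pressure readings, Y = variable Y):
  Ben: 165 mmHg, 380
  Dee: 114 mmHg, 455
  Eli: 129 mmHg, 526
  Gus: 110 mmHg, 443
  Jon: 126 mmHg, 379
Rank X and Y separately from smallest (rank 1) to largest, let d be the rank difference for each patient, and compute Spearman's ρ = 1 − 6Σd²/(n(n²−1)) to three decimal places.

Ranks of variable 1: 5, 2, 4, 1, 3
Ranks of variable 2: 2, 4, 5, 3, 1
d = r₁ − r₂: 3, -2, -1, -2, 2
d²: 9, 4, 1, 4, 4; Σd² = 22
ρ = 1 − 6·22/(5·24) = 1 − 132/120 = -0.100

-0.100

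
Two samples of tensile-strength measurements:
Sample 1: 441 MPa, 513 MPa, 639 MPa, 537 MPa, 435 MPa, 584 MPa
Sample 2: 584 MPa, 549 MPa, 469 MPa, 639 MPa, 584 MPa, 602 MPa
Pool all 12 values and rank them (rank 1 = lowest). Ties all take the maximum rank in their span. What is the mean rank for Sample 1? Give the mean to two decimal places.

Sorted (ascending): 435, 441, 469, 513, 537, 549, 584, 584, 584, 602, 639, 639
The 3 values of 584 occupy positions 7–9 → each gets rank 9.
The 2 values of 639 occupy positions 11–12 → each gets rank 12.
Sample 1 values → pooled ranks: 441→2, 513→4, 639→12, 537→5, 435→1, 584→9
Mean rank = (2 + 4 + 12 + 5 + 1 + 9) / 6 = 5.50

5.50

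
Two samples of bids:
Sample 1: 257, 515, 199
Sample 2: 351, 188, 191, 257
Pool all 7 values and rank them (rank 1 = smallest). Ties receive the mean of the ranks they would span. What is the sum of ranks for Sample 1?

14.5

Sorted (ascending): 188, 191, 199, 257, 257, 351, 515
The 2 values of 257 occupy positions 4–5 → average rank (4+5)/2 = 4.5.
Sample 1 values → pooled ranks: 257→4.5, 515→7, 199→3
Rank sum = 4.5 + 7 + 3 = 14.5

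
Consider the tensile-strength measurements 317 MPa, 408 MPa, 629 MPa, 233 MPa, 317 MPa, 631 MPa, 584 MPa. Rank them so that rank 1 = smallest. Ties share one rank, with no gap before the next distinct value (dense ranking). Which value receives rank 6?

Sorted (ascending): 233, 317, 317, 408, 584, 629, 631
The 2 values of 317 share dense rank 2.
Remaining distinct values take the next consecutive integers.
Rank 6 → value 631.

631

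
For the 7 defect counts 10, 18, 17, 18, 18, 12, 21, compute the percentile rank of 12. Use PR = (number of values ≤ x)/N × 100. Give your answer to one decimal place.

N = 7.
Strictly below 12: 1. Equal to 12: 1.
PR = 2/7 × 100 = 28.6

28.6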